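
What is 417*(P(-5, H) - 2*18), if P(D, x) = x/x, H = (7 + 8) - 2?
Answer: -14595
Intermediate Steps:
H = 13 (H = 15 - 2 = 13)
P(D, x) = 1
417*(P(-5, H) - 2*18) = 417*(1 - 2*18) = 417*(1 - 36) = 417*(-35) = -14595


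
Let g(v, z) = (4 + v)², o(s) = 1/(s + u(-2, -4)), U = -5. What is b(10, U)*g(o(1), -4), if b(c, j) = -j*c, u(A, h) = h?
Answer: 6050/9 ≈ 672.22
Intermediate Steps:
o(s) = 1/(-4 + s) (o(s) = 1/(s - 4) = 1/(-4 + s))
b(c, j) = -c*j
b(10, U)*g(o(1), -4) = (-1*10*(-5))*(4 + 1/(-4 + 1))² = 50*(4 + 1/(-3))² = 50*(4 - ⅓)² = 50*(11/3)² = 50*(121/9) = 6050/9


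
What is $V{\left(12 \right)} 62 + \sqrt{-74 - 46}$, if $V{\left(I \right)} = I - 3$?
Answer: $558 + 2 i \sqrt{30} \approx 558.0 + 10.954 i$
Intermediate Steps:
$V{\left(I \right)} = -3 + I$ ($V{\left(I \right)} = I - 3 = -3 + I$)
$V{\left(12 \right)} 62 + \sqrt{-74 - 46} = \left(-3 + 12\right) 62 + \sqrt{-74 - 46} = 9 \cdot 62 + \sqrt{-120} = 558 + 2 i \sqrt{30}$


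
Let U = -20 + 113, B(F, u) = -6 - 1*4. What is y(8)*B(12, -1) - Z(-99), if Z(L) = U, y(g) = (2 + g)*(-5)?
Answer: 407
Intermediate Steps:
B(F, u) = -10 (B(F, u) = -6 - 4 = -10)
y(g) = -10 - 5*g
U = 93
Z(L) = 93
y(8)*B(12, -1) - Z(-99) = (-10 - 5*8)*(-10) - 1*93 = (-10 - 40)*(-10) - 93 = -50*(-10) - 93 = 500 - 93 = 407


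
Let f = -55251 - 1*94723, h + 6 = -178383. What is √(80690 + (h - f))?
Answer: 5*√2091 ≈ 228.64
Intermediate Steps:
h = -178389 (h = -6 - 178383 = -178389)
f = -149974 (f = -55251 - 94723 = -149974)
√(80690 + (h - f)) = √(80690 + (-178389 - 1*(-149974))) = √(80690 + (-178389 + 149974)) = √(80690 - 28415) = √52275 = 5*√2091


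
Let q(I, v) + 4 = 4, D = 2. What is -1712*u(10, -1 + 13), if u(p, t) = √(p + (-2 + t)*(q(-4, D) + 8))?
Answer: -5136*√10 ≈ -16241.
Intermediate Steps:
q(I, v) = 0 (q(I, v) = -4 + 4 = 0)
u(p, t) = √(-16 + p + 8*t) (u(p, t) = √(p + (-2 + t)*(0 + 8)) = √(p + (-2 + t)*8) = √(p + (-16 + 8*t)) = √(-16 + p + 8*t))
-1712*u(10, -1 + 13) = -1712*√(-16 + 10 + 8*(-1 + 13)) = -1712*√(-16 + 10 + 8*12) = -1712*√(-16 + 10 + 96) = -5136*√10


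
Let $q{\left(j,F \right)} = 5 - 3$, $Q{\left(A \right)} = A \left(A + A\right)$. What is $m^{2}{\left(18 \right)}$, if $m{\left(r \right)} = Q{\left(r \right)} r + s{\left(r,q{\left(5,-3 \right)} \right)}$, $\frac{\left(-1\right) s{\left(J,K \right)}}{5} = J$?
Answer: $133957476$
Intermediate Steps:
$Q{\left(A \right)} = 2 A^{2}$ ($Q{\left(A \right)} = A 2 A = 2 A^{2}$)
$q{\left(j,F \right)} = 2$
$s{\left(J,K \right)} = - 5 J$
$m{\left(r \right)} = - 5 r + 2 r^{3}$ ($m{\left(r \right)} = 2 r^{2} r - 5 r = 2 r^{3} - 5 r = - 5 r + 2 r^{3}$)
$m^{2}{\left(18 \right)} = \left(18 \left(-5 + 2 \cdot 18^{2}\right)\right)^{2} = \left(18 \left(-5 + 2 \cdot 324\right)\right)^{2} = \left(18 \left(-5 + 648\right)\right)^{2} = \left(18 \cdot 643\right)^{2} = 11574^{2} = 133957476$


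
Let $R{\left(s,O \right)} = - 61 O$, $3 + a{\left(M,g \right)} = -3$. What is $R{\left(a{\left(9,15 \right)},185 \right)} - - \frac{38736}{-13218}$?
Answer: $- \frac{24867311}{2203} \approx -11288.0$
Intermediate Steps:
$a{\left(M,g \right)} = -6$ ($a{\left(M,g \right)} = -3 - 3 = -6$)
$R{\left(a{\left(9,15 \right)},185 \right)} - - \frac{38736}{-13218} = \left(-61\right) 185 - - \frac{38736}{-13218} = -11285 - \left(-38736\right) \left(- \frac{1}{13218}\right) = -11285 - \frac{6456}{2203} = - \frac{24867311}{2203}$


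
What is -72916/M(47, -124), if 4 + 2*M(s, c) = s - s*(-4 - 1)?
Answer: -72916/139 ≈ -524.58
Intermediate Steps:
M(s, c) = -2 + 3*s (M(s, c) = -2 + (s - s*(-4 - 1))/2 = -2 + (s - s*(-5))/2 = -2 + (s - (-5)*s)/2 = -2 + (s + 5*s)/2 = -2 + (6*s)/2 = -2 + 3*s)
-72916/M(47, -124) = -72916/(-2 + 3*47) = -72916/(-2 + 141) = -72916/139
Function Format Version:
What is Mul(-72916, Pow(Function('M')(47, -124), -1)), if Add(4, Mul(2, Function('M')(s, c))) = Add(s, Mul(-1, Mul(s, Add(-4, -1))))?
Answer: Rational(-72916, 139) ≈ -524.58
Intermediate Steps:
Function('M')(s, c) = Add(-2, Mul(3, s)) (Function('M')(s, c) = Add(-2, Mul(Rational(1, 2), Add(s, Mul(-1, Mul(s, Add(-4, -1)))))) = Add(-2, Mul(Rational(1, 2), Add(s, Mul(-1, Mul(s, -5))))) = Add(-2, Mul(Rational(1, 2), Add(s, Mul(-1, Mul(-5, s))))) = Add(-2, Mul(Rational(1, 2), Add(s, Mul(5, s)))) = Add(-2, Mul(Rational(1, 2), Mul(6, s))) = Add(-2, Mul(3, s)))
Mul(-72916, Pow(Function('M')(47, -124), -1)) = Mul(-72916, Pow(Add(-2, Mul(3, 47)), -1)) = Mul(-72916, Pow(Add(-2, 141), -1)) = Mul(-72916, Pow(139, -1)) = Mul(-72916, Rational(1, 139)) = Rational(-72916, 139)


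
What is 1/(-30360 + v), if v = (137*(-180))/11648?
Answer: -2912/88414485 ≈ -3.2936e-5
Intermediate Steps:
v = -6165/2912 (v = -24660*1/11648 = -6165/2912 ≈ -2.1171)
1/(-30360 + v) = 1/(-30360 - 6165/2912) = 1/(-88414485/2912) = -2912/88414485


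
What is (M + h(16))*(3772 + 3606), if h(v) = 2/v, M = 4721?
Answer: 139329841/4 ≈ 3.4832e+7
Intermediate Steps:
(M + h(16))*(3772 + 3606) = (4721 + 2/16)*(3772 + 3606) = (4721 + 2*(1/16))*7378 = (4721 + ⅛)*7378 = (37769/8)*7378 = 139329841/4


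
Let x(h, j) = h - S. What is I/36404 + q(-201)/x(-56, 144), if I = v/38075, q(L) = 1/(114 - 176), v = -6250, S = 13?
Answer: 6796724/29648300397 ≈ 0.00022925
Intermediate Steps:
x(h, j) = -13 + h (x(h, j) = h - 1*13 = h - 13 = -13 + h)
q(L) = -1/62 (q(L) = 1/(-62) = -1/62)
I = -250/1523 (I = -6250/38075 = -6250*1/38075 = -250/1523 ≈ -0.16415)
I/36404 + q(-201)/x(-56, 144) = -250/1523/36404 - 1/(62*(-13 - 56)) = -250/1523*1/36404 - 1/62/(-69) = -125/27721646 - 1/62*(-1/69) = -125/27721646 + 1/4278 = 6796724/29648300397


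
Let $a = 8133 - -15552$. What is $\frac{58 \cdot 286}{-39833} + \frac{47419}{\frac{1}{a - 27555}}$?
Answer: $- \frac{7309814791078}{39833} \approx -1.8351 \cdot 10^{8}$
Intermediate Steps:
$a = 23685$ ($a = 8133 + 15552 = 23685$)
$\frac{58 \cdot 286}{-39833} + \frac{47419}{\frac{1}{a - 27555}} = \frac{58 \cdot 286}{-39833} + \frac{47419}{\frac{1}{23685 - 27555}} = 16588 \left(- \frac{1}{39833}\right) + \frac{47419}{\frac{1}{-3870}} = - \frac{16588}{39833} + \frac{47419}{- \frac{1}{3870}} = - \frac{16588}{39833} + 47419 \left(-3870\right) = - \frac{16588}{39833} - 183511530 = - \frac{7309814791078}{39833}$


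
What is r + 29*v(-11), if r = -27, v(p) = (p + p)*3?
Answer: -1941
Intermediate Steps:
v(p) = 6*p (v(p) = (2*p)*3 = 6*p)
r + 29*v(-11) = -27 + 29*(6*(-11)) = -27 + 29*(-66) = -27 - 1914 = -1941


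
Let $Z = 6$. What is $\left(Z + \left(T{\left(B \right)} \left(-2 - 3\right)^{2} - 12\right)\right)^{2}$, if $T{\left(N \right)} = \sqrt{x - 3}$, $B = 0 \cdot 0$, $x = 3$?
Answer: $36$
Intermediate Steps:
$B = 0$
$T{\left(N \right)} = 0$ ($T{\left(N \right)} = \sqrt{3 - 3} = \sqrt{0} = 0$)
$\left(Z + \left(T{\left(B \right)} \left(-2 - 3\right)^{2} - 12\right)\right)^{2} = \left(6 - \left(12 + 0 \left(-2 - 3\right)^{2}\right)\right)^{2} = \left(6 - \left(12 + 0 \left(-5\right)^{2}\right)\right)^{2} = \left(6 + \left(0 \cdot 25 - 12\right)\right)^{2} = \left(6 + \left(0 - 12\right)\right)^{2} = \left(6 - 12\right)^{2} = \left(-6\right)^{2} = 36$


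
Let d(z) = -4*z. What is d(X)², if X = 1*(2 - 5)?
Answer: 144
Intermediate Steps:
X = -3 (X = 1*(-3) = -3)
d(X)² = (-4*(-3))² = 12² = 144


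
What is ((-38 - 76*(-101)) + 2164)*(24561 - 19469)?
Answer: 49911784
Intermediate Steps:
((-38 - 76*(-101)) + 2164)*(24561 - 19469) = ((-38 + 7676) + 2164)*5092 = (7638 + 2164)*5092 = 9802*5092 = 49911784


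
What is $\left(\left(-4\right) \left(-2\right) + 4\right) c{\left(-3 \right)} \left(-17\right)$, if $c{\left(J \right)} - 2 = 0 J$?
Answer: $-408$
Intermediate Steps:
$c{\left(J \right)} = 2$ ($c{\left(J \right)} = 2 + 0 J = 2 + 0 = 2$)
$\left(\left(-4\right) \left(-2\right) + 4\right) c{\left(-3 \right)} \left(-17\right) = \left(\left(-4\right) \left(-2\right) + 4\right) 2 \left(-17\right) = \left(8 + 4\right) 2 \left(-17\right) = 12 \cdot 2 \left(-17\right) = 24 \left(-17\right) = -408$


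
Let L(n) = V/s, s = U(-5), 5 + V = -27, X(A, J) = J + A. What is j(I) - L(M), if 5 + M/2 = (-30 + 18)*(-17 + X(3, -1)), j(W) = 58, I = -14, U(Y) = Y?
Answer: 258/5 ≈ 51.600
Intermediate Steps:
X(A, J) = A + J
V = -32 (V = -5 - 27 = -32)
M = 350 (M = -10 + 2*((-30 + 18)*(-17 + (3 - 1))) = -10 + 2*(-12*(-17 + 2)) = -10 + 2*(-12*(-15)) = -10 + 2*180 = -10 + 360 = 350)
s = -5
L(n) = 32/5 (L(n) = -32/(-5) = -32*(-⅕) = 32/5)
j(I) - L(M) = 58 - 1*32/5 = 58 - 32/5 = 258/5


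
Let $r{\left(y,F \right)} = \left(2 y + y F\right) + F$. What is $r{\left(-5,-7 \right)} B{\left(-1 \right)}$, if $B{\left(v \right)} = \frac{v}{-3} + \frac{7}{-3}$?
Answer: $-36$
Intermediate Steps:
$r{\left(y,F \right)} = F + 2 y + F y$ ($r{\left(y,F \right)} = \left(2 y + F y\right) + F = F + 2 y + F y$)
$B{\left(v \right)} = - \frac{7}{3} - \frac{v}{3}$ ($B{\left(v \right)} = v \left(- \frac{1}{3}\right) + 7 \left(- \frac{1}{3}\right) = - \frac{v}{3} - \frac{7}{3} = - \frac{7}{3} - \frac{v}{3}$)
$r{\left(-5,-7 \right)} B{\left(-1 \right)} = \left(-7 + 2 \left(-5\right) - -35\right) \left(- \frac{7}{3} - - \frac{1}{3}\right) = \left(-7 - 10 + 35\right) \left(- \frac{7}{3} + \frac{1}{3}\right) = 18 \left(-2\right) = -36$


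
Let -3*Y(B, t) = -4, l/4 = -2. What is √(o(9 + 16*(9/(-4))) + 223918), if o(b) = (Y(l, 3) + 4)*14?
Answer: √2015934/3 ≈ 473.28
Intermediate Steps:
l = -8 (l = 4*(-2) = -8)
Y(B, t) = 4/3 (Y(B, t) = -⅓*(-4) = 4/3)
o(b) = 224/3 (o(b) = (4/3 + 4)*14 = (16/3)*14 = 224/3)
√(o(9 + 16*(9/(-4))) + 223918) = √(224/3 + 223918) = √(671978/3) = √2015934/3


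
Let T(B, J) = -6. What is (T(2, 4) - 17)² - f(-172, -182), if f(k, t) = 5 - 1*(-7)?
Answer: 517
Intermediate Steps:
f(k, t) = 12 (f(k, t) = 5 + 7 = 12)
(T(2, 4) - 17)² - f(-172, -182) = (-6 - 17)² - 1*12 = (-23)² - 12 = 529 - 12 = 517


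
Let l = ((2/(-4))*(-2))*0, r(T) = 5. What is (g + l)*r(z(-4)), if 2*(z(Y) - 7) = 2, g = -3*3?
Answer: -45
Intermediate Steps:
g = -9
z(Y) = 8 (z(Y) = 7 + (1/2)*2 = 7 + 1 = 8)
l = 0 (l = ((2*(-1/4))*(-2))*0 = -1/2*(-2)*0 = 1*0 = 0)
(g + l)*r(z(-4)) = (-9 + 0)*5 = -9*5 = -45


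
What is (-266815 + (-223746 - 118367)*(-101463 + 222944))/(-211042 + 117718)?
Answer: 10390124042/23331 ≈ 4.4534e+5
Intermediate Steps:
(-266815 + (-223746 - 118367)*(-101463 + 222944))/(-211042 + 117718) = (-266815 - 342113*121481)/(-93324) = (-266815 - 41560229353)*(-1/93324) = -41560496168*(-1/93324) = 10390124042/23331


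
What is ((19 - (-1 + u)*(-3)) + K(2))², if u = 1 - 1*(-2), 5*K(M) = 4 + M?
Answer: 17161/25 ≈ 686.44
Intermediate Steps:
K(M) = ⅘ + M/5 (K(M) = (4 + M)/5 = ⅘ + M/5)
u = 3 (u = 1 + 2 = 3)
((19 - (-1 + u)*(-3)) + K(2))² = ((19 - (-1 + 3)*(-3)) + (⅘ + (⅕)*2))² = ((19 - 2*(-3)) + (⅘ + ⅖))² = ((19 - 1*(-6)) + 6/5)² = ((19 + 6) + 6/5)² = (25 + 6/5)² = (131/5)² = 17161/25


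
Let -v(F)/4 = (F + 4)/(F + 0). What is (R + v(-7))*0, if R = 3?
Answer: 0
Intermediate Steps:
v(F) = -4*(4 + F)/F (v(F) = -4*(F + 4)/(F + 0) = -4*(4 + F)/F)
(R + v(-7))*0 = (3 + (-4 - 16/(-7)))*0 = (3 + (-4 - 16*(-⅐)))*0 = (3 + (-4 + 16/7))*0 = (3 - 12/7)*0 = (9/7)*0 = 0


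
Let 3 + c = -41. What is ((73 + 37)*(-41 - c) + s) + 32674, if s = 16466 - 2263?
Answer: 47207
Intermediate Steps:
c = -44 (c = -3 - 41 = -44)
s = 14203
((73 + 37)*(-41 - c) + s) + 32674 = ((73 + 37)*(-41 - 1*(-44)) + 14203) + 32674 = (110*(-41 + 44) + 14203) + 32674 = (110*3 + 14203) + 32674 = (330 + 14203) + 32674 = 14533 + 32674 = 47207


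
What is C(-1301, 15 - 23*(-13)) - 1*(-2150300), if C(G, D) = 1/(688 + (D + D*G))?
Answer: 876273053599/407512 ≈ 2.1503e+6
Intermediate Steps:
C(G, D) = 1/(688 + D + D*G)
C(-1301, 15 - 23*(-13)) - 1*(-2150300) = 1/(688 + (15 - 23*(-13)) + (15 - 23*(-13))*(-1301)) - 1*(-2150300) = 1/(688 + (15 + 299) + (15 + 299)*(-1301)) + 2150300 = 1/(688 + 314 + 314*(-1301)) + 2150300 = 1/(688 + 314 - 408514) + 2150300 = 1/(-407512) + 2150300 = -1/407512 + 2150300 = 876273053599/407512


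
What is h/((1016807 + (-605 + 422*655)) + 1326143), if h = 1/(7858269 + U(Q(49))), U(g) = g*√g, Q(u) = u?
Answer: 1/20579779468060 ≈ 4.8591e-14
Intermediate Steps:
U(g) = g^(3/2)
h = 1/7858612 (h = 1/(7858269 + 49^(3/2)) = 1/(7858269 + 343) = 1/7858612 ≈ 1.2725e-7)
h/((1016807 + (-605 + 422*655)) + 1326143) = 1/(7858612*((1016807 + (-605 + 422*655)) + 1326143)) = 1/(7858612*((1016807 + (-605 + 276410)) + 1326143)) = 1/(7858612*((1016807 + 275805) + 1326143)) = 1/(7858612*(1292612 + 1326143)) = (1/7858612)/2618755 = (1/7858612)*(1/2618755) = 1/20579779468060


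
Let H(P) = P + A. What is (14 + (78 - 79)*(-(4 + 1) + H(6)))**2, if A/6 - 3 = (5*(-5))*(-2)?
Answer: 93025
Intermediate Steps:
A = 318 (A = 18 + 6*((5*(-5))*(-2)) = 18 + 6*(-25*(-2)) = 18 + 6*50 = 18 + 300 = 318)
H(P) = 318 + P (H(P) = P + 318 = 318 + P)
(14 + (78 - 79)*(-(4 + 1) + H(6)))**2 = (14 + (78 - 79)*(-(4 + 1) + (318 + 6)))**2 = (14 - (-1*5 + 324))**2 = (14 - (-5 + 324))**2 = (14 - 1*319)**2 = (14 - 319)**2 = (-305)**2 = 93025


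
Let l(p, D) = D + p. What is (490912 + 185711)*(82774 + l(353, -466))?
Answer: 55930333803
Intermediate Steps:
(490912 + 185711)*(82774 + l(353, -466)) = (490912 + 185711)*(82774 + (-466 + 353)) = 676623*(82774 - 113) = 676623*82661 = 55930333803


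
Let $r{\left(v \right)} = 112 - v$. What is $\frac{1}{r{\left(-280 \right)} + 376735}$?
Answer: $\frac{1}{377127} \approx 2.6516 \cdot 10^{-6}$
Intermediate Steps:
$\frac{1}{r{\left(-280 \right)} + 376735} = \frac{1}{\left(112 - -280\right) + 376735} = \frac{1}{\left(112 + 280\right) + 376735} = \frac{1}{392 + 376735} = \frac{1}{377127}$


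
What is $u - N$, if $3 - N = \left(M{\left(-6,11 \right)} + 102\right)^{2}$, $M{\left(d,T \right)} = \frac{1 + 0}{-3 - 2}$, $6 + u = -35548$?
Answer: $- \frac{629844}{25} \approx -25194.0$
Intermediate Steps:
$u = -35554$ ($u = -6 - 35548 = -35554$)
$M{\left(d,T \right)} = - \frac{1}{5}$ ($M{\left(d,T \right)} = 1 \frac{1}{-5} = 1 \left(- \frac{1}{5}\right) = - \frac{1}{5}$)
$N = - \frac{259006}{25}$ ($N = 3 - \left(- \frac{1}{5} + 102\right)^{2} = 3 - \left(\frac{509}{5}\right)^{2} = 3 - \frac{259081}{25} = - \frac{259006}{25} \approx -10360.0$)
$u - N = -35554 - - \frac{259006}{25} = -35554 + \frac{259006}{25} = - \frac{629844}{25}$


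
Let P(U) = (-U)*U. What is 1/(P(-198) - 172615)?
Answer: -1/211819 ≈ -4.7210e-6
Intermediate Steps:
P(U) = -U²
1/(P(-198) - 172615) = 1/(-1*(-198)² - 172615) = 1/(-1*39204 - 172615) = 1/(-39204 - 172615) = 1/(-211819) = -1/211819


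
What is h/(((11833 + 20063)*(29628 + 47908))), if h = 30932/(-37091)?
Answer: -7733/22932329125824 ≈ -3.3721e-10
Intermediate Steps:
h = -30932/37091 (h = 30932*(-1/37091) = -30932/37091 ≈ -0.83395)
h/(((11833 + 20063)*(29628 + 47908))) = -30932*1/((11833 + 20063)*(29628 + 47908))/37091 = -30932/(37091*(31896*77536)) = -30932/37091/2473088256 = -30932/37091*1/2473088256 = -7733/22932329125824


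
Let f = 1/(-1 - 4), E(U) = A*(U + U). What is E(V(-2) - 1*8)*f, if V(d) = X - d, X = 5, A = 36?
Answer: 72/5 ≈ 14.400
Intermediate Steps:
V(d) = 5 - d
E(U) = 72*U (E(U) = 36*(U + U) = 36*(2*U) = 72*U)
f = -⅕ (f = 1/(-5) = -⅕ ≈ -0.20000)
E(V(-2) - 1*8)*f = (72*((5 - 1*(-2)) - 1*8))*(-⅕) = (72*((5 + 2) - 8))*(-⅕) = (72*(7 - 8))*(-⅕) = (72*(-1))*(-⅕) = -72*(-⅕) = 72/5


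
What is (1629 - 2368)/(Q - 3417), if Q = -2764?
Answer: 739/6181 ≈ 0.11956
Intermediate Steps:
(1629 - 2368)/(Q - 3417) = (1629 - 2368)/(-2764 - 3417) = -739/(-6181) = -739*(-1/6181) = 739/6181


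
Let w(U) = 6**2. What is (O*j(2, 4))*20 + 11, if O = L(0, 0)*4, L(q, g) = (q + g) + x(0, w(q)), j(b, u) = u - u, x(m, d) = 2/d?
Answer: 11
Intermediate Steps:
w(U) = 36
j(b, u) = 0
L(q, g) = 1/18 + g + q (L(q, g) = (q + g) + 2/36 = (g + q) + 2*(1/36) = (g + q) + 1/18 = 1/18 + g + q)
O = 2/9 (O = (1/18 + 0 + 0)*4 = (1/18)*4 = 2/9 ≈ 0.22222)
(O*j(2, 4))*20 + 11 = ((2/9)*0)*20 + 11 = 0*20 + 11 = 0 + 11 = 11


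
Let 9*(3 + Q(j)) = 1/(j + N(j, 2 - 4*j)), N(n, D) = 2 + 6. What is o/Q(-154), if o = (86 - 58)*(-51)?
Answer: 1876392/3943 ≈ 475.88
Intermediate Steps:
o = -1428 (o = 28*(-51) = -1428)
N(n, D) = 8
Q(j) = -3 + 1/(9*(8 + j)) (Q(j) = -3 + 1/(9*(j + 8)) = -3 + 1/(9*(8 + j)))
o/Q(-154) = -1428*9*(8 - 154)/(-215 - 27*(-154)) = -1428*(-1314/(-215 + 4158)) = -1428/((⅑)*(-1/146)*3943) = -1428/(-3943/1314) = -1428*(-1314/3943) = 1876392/3943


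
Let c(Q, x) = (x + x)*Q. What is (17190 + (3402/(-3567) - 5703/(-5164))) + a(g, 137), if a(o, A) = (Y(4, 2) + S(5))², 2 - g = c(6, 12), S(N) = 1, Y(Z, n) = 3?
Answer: 105645696067/6139996 ≈ 17206.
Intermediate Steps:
c(Q, x) = 2*Q*x (c(Q, x) = (2*x)*Q = 2*Q*x)
g = -142 (g = 2 - 2*6*12 = 2 - 1*144 = 2 - 144 = -142)
a(o, A) = 16 (a(o, A) = (3 + 1)² = 4² = 16)
(17190 + (3402/(-3567) - 5703/(-5164))) + a(g, 137) = (17190 + (3402/(-3567) - 5703/(-5164))) + 16 = (17190 + (3402*(-1/3567) - 5703*(-1/5164))) + 16 = (17190 + (-1134/1189 + 5703/5164)) + 16 = (17190 + 924891/6139996) + 16 = 105547456131/6139996 + 16 = 105645696067/6139996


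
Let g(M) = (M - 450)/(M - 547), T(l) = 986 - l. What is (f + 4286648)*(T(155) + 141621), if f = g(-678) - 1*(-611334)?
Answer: 854716142219256/1225 ≈ 6.9773e+11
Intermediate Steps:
g(M) = (-450 + M)/(-547 + M)
f = 748885278/1225 (f = (-450 - 678)/(-547 - 678) - 1*(-611334) = -1128/(-1225) + 611334 = -1/1225*(-1128) + 611334 = 1128/1225 + 611334 = 748885278/1225 ≈ 6.1134e+5)
(f + 4286648)*(T(155) + 141621) = (748885278/1225 + 4286648)*((986 - 1*155) + 141621) = 6000029078*((986 - 155) + 141621)/1225 = 6000029078*(831 + 141621)/1225 = (6000029078/1225)*142452 = 854716142219256/1225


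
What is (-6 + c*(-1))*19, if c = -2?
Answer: -76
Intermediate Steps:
(-6 + c*(-1))*19 = (-6 - 2*(-1))*19 = (-6 + 2)*19 = -4*19 = -76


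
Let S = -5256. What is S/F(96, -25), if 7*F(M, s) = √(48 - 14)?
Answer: -18396*√34/17 ≈ -6309.8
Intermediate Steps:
F(M, s) = √34/7 (F(M, s) = √(48 - 14)/7 = √34/7)
S/F(96, -25) = -5256*7*√34/34 = -18396*√34/17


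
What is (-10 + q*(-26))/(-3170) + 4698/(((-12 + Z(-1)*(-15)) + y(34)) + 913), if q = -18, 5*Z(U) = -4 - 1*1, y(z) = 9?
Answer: 1446901/293225 ≈ 4.9344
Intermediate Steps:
Z(U) = -1 (Z(U) = (-4 - 1*1)/5 = (-4 - 1)/5 = (1/5)*(-5) = -1)
(-10 + q*(-26))/(-3170) + 4698/(((-12 + Z(-1)*(-15)) + y(34)) + 913) = (-10 - 18*(-26))/(-3170) + 4698/(((-12 - 1*(-15)) + 9) + 913) = (-10 + 468)*(-1/3170) + 4698/(((-12 + 15) + 9) + 913) = 458*(-1/3170) + 4698/((3 + 9) + 913) = -229/1585 + 4698/(12 + 913) = -229/1585 + 4698/925 = 1446901/293225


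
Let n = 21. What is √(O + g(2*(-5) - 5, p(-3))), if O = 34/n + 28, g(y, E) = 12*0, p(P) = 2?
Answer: √13062/21 ≈ 5.4423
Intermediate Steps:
g(y, E) = 0
O = 622/21 (O = 34/21 + 28 = 622/21 ≈ 29.619)
√(O + g(2*(-5) - 5, p(-3))) = √(622/21 + 0) = √(622/21) = √13062/21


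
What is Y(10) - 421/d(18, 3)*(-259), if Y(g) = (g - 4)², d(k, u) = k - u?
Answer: 109579/15 ≈ 7305.3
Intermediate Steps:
Y(g) = (-4 + g)²
Y(10) - 421/d(18, 3)*(-259) = (-4 + 10)² - 421/(18 - 1*3)*(-259) = 6² - 421/(18 - 3)*(-259) = 36 - 421/15*(-259) = 36 + 109039/15 = 109579/15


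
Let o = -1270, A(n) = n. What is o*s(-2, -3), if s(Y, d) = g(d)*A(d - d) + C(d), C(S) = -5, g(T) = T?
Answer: 6350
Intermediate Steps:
s(Y, d) = -5 (s(Y, d) = d*(d - d) - 5 = d*0 - 5 = 0 - 5 = -5)
o*s(-2, -3) = -1270*(-5) = 6350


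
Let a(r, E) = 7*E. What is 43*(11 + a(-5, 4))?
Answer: 1677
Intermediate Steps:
43*(11 + a(-5, 4)) = 43*(11 + 7*4) = 43*(11 + 28) = 43*39 = 1677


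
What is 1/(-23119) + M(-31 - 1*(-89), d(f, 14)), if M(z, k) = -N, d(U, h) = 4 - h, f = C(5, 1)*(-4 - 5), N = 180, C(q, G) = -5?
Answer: -4161421/23119 ≈ -180.00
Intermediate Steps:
f = 45 (f = -5*(-4 - 5) = -5*(-9) = 45)
M(z, k) = -180 (M(z, k) = -1*180 = -180)
1/(-23119) + M(-31 - 1*(-89), d(f, 14)) = 1/(-23119) - 180 = -1/23119 - 180 = -4161421/23119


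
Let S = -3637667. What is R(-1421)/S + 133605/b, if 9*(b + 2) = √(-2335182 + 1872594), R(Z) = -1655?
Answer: 5*(-874818893205*I + 662*√115647)/(7275334*(√115647 + 9*I)) ≈ -46.756 - 1766.7*I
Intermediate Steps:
b = -2 + 2*I*√115647/9 (b = -2 + √(-2335182 + 1872594)/9 = -2 + √(-462588)/9 = -2 + (2*I*√115647)/9 = -2 + 2*I*√115647/9 ≈ -2.0 + 75.571*I)
R(-1421)/S + 133605/b = -1655/(-3637667) + 133605/(-2 + 2*I*√115647/9) = -1655*(-1/3637667) + 133605/(-2 + 2*I*√115647/9) = 1655/3637667 + 133605/(-2 + 2*I*√115647/9)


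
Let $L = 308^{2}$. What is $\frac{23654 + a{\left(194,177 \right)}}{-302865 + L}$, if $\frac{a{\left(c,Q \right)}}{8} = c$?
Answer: $- \frac{25206}{208001} \approx -0.12118$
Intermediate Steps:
$L = 94864$
$a{\left(c,Q \right)} = 8 c$
$\frac{23654 + a{\left(194,177 \right)}}{-302865 + L} = \frac{23654 + 8 \cdot 194}{-302865 + 94864} = \frac{23654 + 1552}{-208001} = 25206 \left(- \frac{1}{208001}\right) = - \frac{25206}{208001}$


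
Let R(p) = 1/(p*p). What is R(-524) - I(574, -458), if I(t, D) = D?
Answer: 125755809/274576 ≈ 458.00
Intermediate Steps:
R(p) = p**(-2)
R(-524) - I(574, -458) = (-524)**(-2) - 1*(-458) = 1/274576 + 458 = 125755809/274576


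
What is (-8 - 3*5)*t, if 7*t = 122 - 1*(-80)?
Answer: -4646/7 ≈ -663.71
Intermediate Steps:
t = 202/7 (t = (122 - 1*(-80))/7 = (122 + 80)/7 = (⅐)*202 = 202/7 ≈ 28.857)
(-8 - 3*5)*t = (-8 - 3*5)*(202/7) = (-8 - 15)*(202/7) = -23*202/7 = -4646/7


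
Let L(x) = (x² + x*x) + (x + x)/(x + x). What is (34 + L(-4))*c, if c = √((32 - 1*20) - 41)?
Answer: 67*I*√29 ≈ 360.81*I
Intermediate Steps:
c = I*√29 (c = √((32 - 20) - 41) = √(12 - 41) = √(-29) = I*√29 ≈ 5.3852*I)
L(x) = 1 + 2*x² (L(x) = (x² + x²) + (2*x)/((2*x)) = 2*x² + (2*x)*(1/(2*x)) = 2*x² + 1 = 1 + 2*x²)
(34 + L(-4))*c = (34 + (1 + 2*(-4)²))*(I*√29) = (34 + (1 + 2*16))*(I*√29) = (34 + (1 + 32))*(I*√29) = (34 + 33)*(I*√29) = 67*(I*√29) = 67*I*√29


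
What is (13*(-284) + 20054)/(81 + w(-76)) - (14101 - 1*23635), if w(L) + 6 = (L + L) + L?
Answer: 160260/17 ≈ 9427.1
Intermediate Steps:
w(L) = -6 + 3*L (w(L) = -6 + ((L + L) + L) = -6 + (2*L + L) = -6 + 3*L)
(13*(-284) + 20054)/(81 + w(-76)) - (14101 - 1*23635) = (13*(-284) + 20054)/(81 + (-6 + 3*(-76))) - (14101 - 1*23635) = (-3692 + 20054)/(81 + (-6 - 228)) - (14101 - 23635) = 16362/(81 - 234) - 1*(-9534) = 16362/(-153) + 9534 = 16362*(-1/153) + 9534 = -1818/17 + 9534 = 160260/17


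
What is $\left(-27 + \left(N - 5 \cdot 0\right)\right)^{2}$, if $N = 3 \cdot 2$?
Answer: $441$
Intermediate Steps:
$N = 6$
$\left(-27 + \left(N - 5 \cdot 0\right)\right)^{2} = \left(-27 + \left(6 - 5 \cdot 0\right)\right)^{2} = \left(-27 + \left(6 - 0\right)\right)^{2} = \left(-27 + \left(6 + 0\right)\right)^{2} = \left(-27 + 6\right)^{2} = \left(-21\right)^{2} = 441$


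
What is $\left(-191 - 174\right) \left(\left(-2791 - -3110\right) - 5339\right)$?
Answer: $1832300$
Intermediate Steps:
$\left(-191 - 174\right) \left(\left(-2791 - -3110\right) - 5339\right) = \left(-191 - 174\right) \left(\left(-2791 + 3110\right) - 5339\right) = - 365 \left(319 - 5339\right) = \left(-365\right) \left(-5020\right) = 1832300$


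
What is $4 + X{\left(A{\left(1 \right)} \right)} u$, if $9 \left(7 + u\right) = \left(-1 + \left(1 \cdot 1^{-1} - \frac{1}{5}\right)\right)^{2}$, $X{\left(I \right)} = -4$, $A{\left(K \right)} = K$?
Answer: $\frac{7196}{225} \approx 31.982$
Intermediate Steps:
$u = - \frac{1574}{225}$ ($u = -7 + \frac{\left(-1 + \left(1 \cdot 1^{-1} - \frac{1}{5}\right)\right)^{2}}{9} = -7 + \frac{\left(-1 + \left(1 \cdot 1 - \frac{1}{5}\right)\right)^{2}}{9} = -7 + \frac{\left(-1 + \left(1 - \frac{1}{5}\right)\right)^{2}}{9} = -7 + \frac{\left(-1 + \frac{4}{5}\right)^{2}}{9} = -7 + \frac{\left(- \frac{1}{5}\right)^{2}}{9} = -7 + \frac{1}{9} \cdot \frac{1}{25} = -7 + \frac{1}{225} = - \frac{1574}{225} \approx -6.9956$)
$4 + X{\left(A{\left(1 \right)} \right)} u = 4 - - \frac{6296}{225} = 4 + \frac{6296}{225} = \frac{7196}{225}$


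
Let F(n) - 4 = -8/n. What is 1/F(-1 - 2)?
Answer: 3/20 ≈ 0.15000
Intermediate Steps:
F(n) = 4 - 8/n
1/F(-1 - 2) = 1/(4 - 8/(-1 - 2)) = 1/(4 - 8/(-3)) = 1/(4 - 8*(-1/3)) = 1/(4 + 8/3) = 1/(20/3) = 3/20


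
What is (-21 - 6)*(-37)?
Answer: 999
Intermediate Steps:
(-21 - 6)*(-37) = -27*(-37) = 999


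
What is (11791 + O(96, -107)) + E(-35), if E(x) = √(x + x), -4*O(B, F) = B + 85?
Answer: 46983/4 + I*√70 ≈ 11746.0 + 8.3666*I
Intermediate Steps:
O(B, F) = -85/4 - B/4 (O(B, F) = -(B + 85)/4 = -(85 + B)/4 = -85/4 - B/4)
E(x) = √2*√x (E(x) = √(2*x) = √2*√x)
(11791 + O(96, -107)) + E(-35) = (11791 + (-85/4 - ¼*96)) + √2*√(-35) = (11791 + (-85/4 - 24)) + √2*(I*√35) = (11791 - 181/4) + I*√70 = 46983/4 + I*√70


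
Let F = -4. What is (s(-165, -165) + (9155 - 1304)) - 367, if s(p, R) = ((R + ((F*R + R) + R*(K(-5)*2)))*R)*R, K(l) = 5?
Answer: -35929516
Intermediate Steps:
s(p, R) = 8*R³ (s(p, R) = ((R + ((-4*R + R) + R*(5*2)))*R)*R = ((R + (-3*R + R*10))*R)*R = ((R + (-3*R + 10*R))*R)*R = ((R + 7*R)*R)*R = ((8*R)*R)*R = (8*R²)*R = 8*R³)
(s(-165, -165) + (9155 - 1304)) - 367 = (8*(-165)³ + (9155 - 1304)) - 367 = (8*(-4492125) + 7851) - 367 = (-35937000 + 7851) - 367 = -35929149 - 367 = -35929516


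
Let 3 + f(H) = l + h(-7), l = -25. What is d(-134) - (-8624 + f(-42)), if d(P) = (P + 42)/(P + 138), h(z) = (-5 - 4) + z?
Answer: 8645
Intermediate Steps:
h(z) = -9 + z
d(P) = (42 + P)/(138 + P)
f(H) = -44 (f(H) = -3 + (-25 + (-9 - 7)) = -3 + (-25 - 16) = -3 - 41 = -44)
d(-134) - (-8624 + f(-42)) = (42 - 134)/(138 - 134) - (-8624 - 44) = -92/4 - 1*(-8668) = (1/4)*(-92) + 8668 = -23 + 8668 = 8645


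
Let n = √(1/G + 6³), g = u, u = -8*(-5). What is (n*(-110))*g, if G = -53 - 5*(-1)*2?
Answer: -4400*√399341/43 ≈ -64663.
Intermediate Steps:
u = 40
G = -43 (G = -53 + 5*2 = -53 + 10 = -43)
g = 40
n = √399341/43 (n = √(1/(-43) + 6³) = √(-1/43 + 216) = √(9287/43) = √399341/43 ≈ 14.696)
(n*(-110))*g = ((√399341/43)*(-110))*40 = -110*√399341/43*40 = -4400*√399341/43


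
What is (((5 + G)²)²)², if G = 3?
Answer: 16777216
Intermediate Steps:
(((5 + G)²)²)² = (((5 + 3)²)²)² = ((8²)²)² = (64²)² = 4096² = 16777216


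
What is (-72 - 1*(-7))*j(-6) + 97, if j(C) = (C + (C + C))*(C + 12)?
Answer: 7117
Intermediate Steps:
j(C) = 3*C*(12 + C) (j(C) = (C + 2*C)*(12 + C) = (3*C)*(12 + C) = 3*C*(12 + C))
(-72 - 1*(-7))*j(-6) + 97 = (-72 - 1*(-7))*(3*(-6)*(12 - 6)) + 97 = (-72 + 7)*(3*(-6)*6) + 97 = -65*(-108) + 97 = 7020 + 97 = 7117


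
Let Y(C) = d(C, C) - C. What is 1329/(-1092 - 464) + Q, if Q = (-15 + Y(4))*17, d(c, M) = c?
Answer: -398109/1556 ≈ -255.85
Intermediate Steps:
Y(C) = 0 (Y(C) = C - C = 0)
Q = -255 (Q = (-15 + 0)*17 = -15*17 = -255)
1329/(-1092 - 464) + Q = 1329/(-1092 - 464) - 255 = 1329/(-1556) - 255 = -1/1556*1329 - 255 = -1329/1556 - 255 = -398109/1556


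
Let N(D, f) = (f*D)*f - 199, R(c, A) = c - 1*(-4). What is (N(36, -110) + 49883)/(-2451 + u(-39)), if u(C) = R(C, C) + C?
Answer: -485284/2525 ≈ -192.19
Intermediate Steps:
R(c, A) = 4 + c (R(c, A) = c + 4 = 4 + c)
N(D, f) = -199 + D*f**2 (N(D, f) = (D*f)*f - 199 = D*f**2 - 199 = -199 + D*f**2)
u(C) = 4 + 2*C (u(C) = (4 + C) + C = 4 + 2*C)
(N(36, -110) + 49883)/(-2451 + u(-39)) = ((-199 + 36*(-110)**2) + 49883)/(-2451 + (4 + 2*(-39))) = ((-199 + 36*12100) + 49883)/(-2451 + (4 - 78)) = ((-199 + 435600) + 49883)/(-2451 - 74) = (435401 + 49883)/(-2525) = 485284*(-1/2525) = -485284/2525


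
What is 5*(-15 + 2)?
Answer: -65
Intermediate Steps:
5*(-15 + 2) = 5*(-13) = -65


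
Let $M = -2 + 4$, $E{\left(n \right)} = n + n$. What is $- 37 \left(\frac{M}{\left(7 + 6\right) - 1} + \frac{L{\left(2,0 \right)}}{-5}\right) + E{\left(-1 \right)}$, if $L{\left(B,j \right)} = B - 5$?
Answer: $- \frac{911}{30} \approx -30.367$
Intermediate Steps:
$L{\left(B,j \right)} = -5 + B$
$E{\left(n \right)} = 2 n$
$M = 2$
$- 37 \left(\frac{M}{\left(7 + 6\right) - 1} + \frac{L{\left(2,0 \right)}}{-5}\right) + E{\left(-1 \right)} = - 37 \left(\frac{2}{\left(7 + 6\right) - 1} + \frac{-5 + 2}{-5}\right) + 2 \left(-1\right) = - 37 \left(\frac{2}{13 - 1} - - \frac{3}{5}\right) - 2 = - 37 \left(\frac{2}{12} + \frac{3}{5}\right) - 2 = - 37 \left(2 \cdot \frac{1}{12} + \frac{3}{5}\right) - 2 = - 37 \left(\frac{1}{6} + \frac{3}{5}\right) - 2 = \left(-37\right) \frac{23}{30} - 2 = - \frac{851}{30} - 2 = - \frac{911}{30}$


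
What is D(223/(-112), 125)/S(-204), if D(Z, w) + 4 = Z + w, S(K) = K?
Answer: -4443/7616 ≈ -0.58338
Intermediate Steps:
D(Z, w) = -4 + Z + w (D(Z, w) = -4 + (Z + w) = -4 + Z + w)
D(223/(-112), 125)/S(-204) = (-4 + 223/(-112) + 125)/(-204) = (-4 + 223*(-1/112) + 125)*(-1/204) = (-4 - 223/112 + 125)*(-1/204) = (13329/112)*(-1/204) = -4443/7616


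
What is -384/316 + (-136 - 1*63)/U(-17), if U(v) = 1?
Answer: -15817/79 ≈ -200.22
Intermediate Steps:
-384/316 + (-136 - 1*63)/U(-17) = -384/316 + (-136 - 1*63)/1 = -384*1/316 + (-136 - 63)*1 = -96/79 - 199*1 = -96/79 - 199 = -15817/79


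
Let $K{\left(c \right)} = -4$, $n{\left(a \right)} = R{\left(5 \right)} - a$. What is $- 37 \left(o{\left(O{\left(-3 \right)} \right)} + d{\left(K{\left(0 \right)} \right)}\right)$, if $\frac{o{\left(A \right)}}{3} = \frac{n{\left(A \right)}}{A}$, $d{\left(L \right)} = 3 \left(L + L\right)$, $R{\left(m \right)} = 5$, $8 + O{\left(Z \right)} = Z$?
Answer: $\frac{11544}{11} \approx 1049.5$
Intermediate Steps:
$O{\left(Z \right)} = -8 + Z$
$n{\left(a \right)} = 5 - a$
$d{\left(L \right)} = 6 L$ ($d{\left(L \right)} = 3 \cdot 2 L = 6 L$)
$o{\left(A \right)} = \frac{3 \left(5 - A\right)}{A}$ ($o{\left(A \right)} = 3 \frac{5 - A}{A} = \frac{3 \left(5 - A\right)}{A}$)
$- 37 \left(o{\left(O{\left(-3 \right)} \right)} + d{\left(K{\left(0 \right)} \right)}\right) = - 37 \left(\left(-3 + \frac{15}{-8 - 3}\right) + 6 \left(-4\right)\right) = - 37 \left(\left(-3 + \frac{15}{-11}\right) - 24\right) = - 37 \left(\left(-3 + 15 \left(- \frac{1}{11}\right)\right) - 24\right) = - 37 \left(\left(-3 - \frac{15}{11}\right) - 24\right) = - 37 \left(- \frac{48}{11} - 24\right) = \left(-37\right) \left(- \frac{312}{11}\right) = \frac{11544}{11}$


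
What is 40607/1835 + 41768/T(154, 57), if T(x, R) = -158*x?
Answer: 227851311/11162305 ≈ 20.413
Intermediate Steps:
40607/1835 + 41768/T(154, 57) = 40607/1835 + 41768/((-158*154)) = 40607*(1/1835) + 41768/(-24332) = 40607/1835 + 41768*(-1/24332) = 40607/1835 - 10442/6083 = 227851311/11162305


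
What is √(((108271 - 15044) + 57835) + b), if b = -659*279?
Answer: 29*I*√39 ≈ 181.1*I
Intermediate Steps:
b = -183861
√(((108271 - 15044) + 57835) + b) = √(((108271 - 15044) + 57835) - 183861) = √((93227 + 57835) - 183861) = √(151062 - 183861) = √(-32799) = 29*I*√39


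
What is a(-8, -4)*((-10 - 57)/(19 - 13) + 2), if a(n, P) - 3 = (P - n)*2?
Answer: -605/6 ≈ -100.83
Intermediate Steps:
a(n, P) = 3 - 2*n + 2*P (a(n, P) = 3 + (P - n)*2 = 3 + (-2*n + 2*P) = 3 - 2*n + 2*P)
a(-8, -4)*((-10 - 57)/(19 - 13) + 2) = (3 - 2*(-8) + 2*(-4))*((-10 - 57)/(19 - 13) + 2) = (3 + 16 - 8)*(-67/6 + 2) = 11*(-67*⅙ + 2) = 11*(-67/6 + 2) = 11*(-55/6) = -605/6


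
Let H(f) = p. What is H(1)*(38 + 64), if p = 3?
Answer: 306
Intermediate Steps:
H(f) = 3
H(1)*(38 + 64) = 3*(38 + 64) = 3*102 = 306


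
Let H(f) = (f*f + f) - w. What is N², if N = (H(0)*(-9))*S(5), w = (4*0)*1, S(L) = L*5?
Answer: 0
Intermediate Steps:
S(L) = 5*L
w = 0 (w = 0*1 = 0)
H(f) = f + f² (H(f) = (f*f + f) - 1*0 = (f² + f) + 0 = (f + f²) + 0 = f + f²)
N = 0 (N = ((0*(1 + 0))*(-9))*(5*5) = ((0*1)*(-9))*25 = (0*(-9))*25 = 0*25 = 0)
N² = 0² = 0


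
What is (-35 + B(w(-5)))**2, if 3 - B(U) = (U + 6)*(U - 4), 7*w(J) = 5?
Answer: 237169/2401 ≈ 98.779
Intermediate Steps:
w(J) = 5/7 (w(J) = (1/7)*5 = 5/7)
B(U) = 3 - (-4 + U)*(6 + U) (B(U) = 3 - (U + 6)*(U - 4) = 3 - (6 + U)*(-4 + U) = 3 - (-4 + U)*(6 + U))
(-35 + B(w(-5)))**2 = (-35 + (27 - (5/7)**2 - 2*5/7))**2 = (-35 + (27 - 1*25/49 - 10/7))**2 = (-35 + (27 - 25/49 - 10/7))**2 = (-35 + 1228/49)**2 = (-487/49)**2 = 237169/2401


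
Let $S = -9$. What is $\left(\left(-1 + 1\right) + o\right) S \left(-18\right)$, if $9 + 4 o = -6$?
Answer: $- \frac{1215}{2} \approx -607.5$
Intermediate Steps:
$o = - \frac{15}{4}$ ($o = - \frac{9}{4} + \frac{1}{4} \left(-6\right) = - \frac{9}{4} - \frac{3}{2} = - \frac{15}{4} \approx -3.75$)
$\left(\left(-1 + 1\right) + o\right) S \left(-18\right) = \left(\left(-1 + 1\right) - \frac{15}{4}\right) \left(-9\right) \left(-18\right) = \left(0 - \frac{15}{4}\right) \left(-9\right) \left(-18\right) = \left(- \frac{15}{4}\right) \left(-9\right) \left(-18\right) = \frac{135}{4} \left(-18\right) = - \frac{1215}{2}$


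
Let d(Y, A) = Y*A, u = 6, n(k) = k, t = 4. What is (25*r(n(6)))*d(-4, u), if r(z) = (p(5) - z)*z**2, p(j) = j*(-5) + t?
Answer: 583200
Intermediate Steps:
p(j) = 4 - 5*j (p(j) = j*(-5) + 4 = -5*j + 4 = 4 - 5*j)
r(z) = z**2*(-21 - z) (r(z) = ((4 - 5*5) - z)*z**2 = ((4 - 25) - z)*z**2 = (-21 - z)*z**2 = z**2*(-21 - z))
d(Y, A) = A*Y
(25*r(n(6)))*d(-4, u) = (25*(6**2*(-21 - 1*6)))*(6*(-4)) = (25*(36*(-21 - 6)))*(-24) = (25*(36*(-27)))*(-24) = (25*(-972))*(-24) = -24300*(-24) = 583200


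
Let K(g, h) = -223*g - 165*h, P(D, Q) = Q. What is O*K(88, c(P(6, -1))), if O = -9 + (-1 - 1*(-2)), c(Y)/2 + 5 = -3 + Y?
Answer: 133232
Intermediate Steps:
c(Y) = -16 + 2*Y (c(Y) = -10 + 2*(-3 + Y) = -10 + (-6 + 2*Y) = -16 + 2*Y)
O = -8 (O = -9 + (-1 + 2) = -9 + 1 = -8)
O*K(88, c(P(6, -1))) = -8*(-223*88 - 165*(-16 + 2*(-1))) = -8*(-19624 - 165*(-16 - 2)) = -8*(-19624 - 165*(-18)) = -8*(-19624 + 2970) = -8*(-16654) = 133232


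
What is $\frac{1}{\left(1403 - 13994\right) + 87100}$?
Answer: $\frac{1}{74509} \approx 1.3421 \cdot 10^{-5}$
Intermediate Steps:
$\frac{1}{\left(1403 - 13994\right) + 87100} = \frac{1}{-12591 + 87100} = \frac{1}{74509}$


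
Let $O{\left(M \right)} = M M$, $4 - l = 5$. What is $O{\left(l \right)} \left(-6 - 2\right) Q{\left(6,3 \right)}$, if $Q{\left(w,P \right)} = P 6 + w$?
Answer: $-192$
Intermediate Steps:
$l = -1$ ($l = 4 - 5 = -1$)
$Q{\left(w,P \right)} = w + 6 P$ ($Q{\left(w,P \right)} = 6 P + w = w + 6 P$)
$O{\left(M \right)} = M^{2}$
$O{\left(l \right)} \left(-6 - 2\right) Q{\left(6,3 \right)} = \left(-1\right)^{2} \left(-6 - 2\right) \left(6 + 6 \cdot 3\right) = 1 \left(-8\right) \left(6 + 18\right) = \left(-8\right) 24 = -192$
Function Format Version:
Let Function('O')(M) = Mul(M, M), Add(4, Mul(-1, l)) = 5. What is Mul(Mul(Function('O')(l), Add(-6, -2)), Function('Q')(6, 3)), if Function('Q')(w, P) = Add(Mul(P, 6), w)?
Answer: -192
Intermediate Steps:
l = -1 (l = Add(4, Mul(-1, 5)) = Add(4, -5) = -1)
Function('Q')(w, P) = Add(w, Mul(6, P)) (Function('Q')(w, P) = Add(Mul(6, P), w) = Add(w, Mul(6, P)))
Function('O')(M) = Pow(M, 2)
Mul(Mul(Function('O')(l), Add(-6, -2)), Function('Q')(6, 3)) = Mul(Mul(Pow(-1, 2), Add(-6, -2)), Add(6, Mul(6, 3))) = Mul(Mul(1, -8), Add(6, 18)) = Mul(-8, 24) = -192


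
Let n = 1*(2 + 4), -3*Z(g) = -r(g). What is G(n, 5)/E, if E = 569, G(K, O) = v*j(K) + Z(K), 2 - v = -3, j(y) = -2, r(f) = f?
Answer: -8/569 ≈ -0.014060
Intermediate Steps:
Z(g) = g/3 (Z(g) = -(-1)*g/3 = g/3)
n = 6 (n = 1*6 = 6)
v = 5 (v = 2 - 1*(-3) = 2 + 3 = 5)
G(K, O) = -10 + K/3 (G(K, O) = 5*(-2) + K/3 = -10 + K/3)
G(n, 5)/E = (-10 + (⅓)*6)/569 = (-10 + 2)*(1/569) = -8*1/569 = -8/569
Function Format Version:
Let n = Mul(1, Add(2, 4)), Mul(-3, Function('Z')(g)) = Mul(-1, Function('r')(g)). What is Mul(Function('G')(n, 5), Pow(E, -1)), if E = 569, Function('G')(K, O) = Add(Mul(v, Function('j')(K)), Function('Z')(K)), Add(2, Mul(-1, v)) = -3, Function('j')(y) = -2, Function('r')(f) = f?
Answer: Rational(-8, 569) ≈ -0.014060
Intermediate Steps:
Function('Z')(g) = Mul(Rational(1, 3), g) (Function('Z')(g) = Mul(Rational(-1, 3), Mul(-1, g)) = Mul(Rational(1, 3), g))
n = 6 (n = Mul(1, 6) = 6)
v = 5 (v = Add(2, Mul(-1, -3)) = Add(2, 3) = 5)
Function('G')(K, O) = Add(-10, Mul(Rational(1, 3), K)) (Function('G')(K, O) = Add(Mul(5, -2), Mul(Rational(1, 3), K)) = Add(-10, Mul(Rational(1, 3), K)))
Mul(Function('G')(n, 5), Pow(E, -1)) = Mul(Add(-10, Mul(Rational(1, 3), 6)), Pow(569, -1)) = Mul(Add(-10, 2), Rational(1, 569)) = Mul(-8, Rational(1, 569)) = Rational(-8, 569)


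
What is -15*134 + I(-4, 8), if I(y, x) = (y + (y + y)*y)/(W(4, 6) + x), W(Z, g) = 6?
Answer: -2008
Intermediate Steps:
I(y, x) = (y + 2*y²)/(6 + x) (I(y, x) = (y + (y + y)*y)/(6 + x) = (y + (2*y)*y)/(6 + x) = (y + 2*y²)/(6 + x))
-15*134 + I(-4, 8) = -15*134 - 4*(1 + 2*(-4))/(6 + 8) = -2010 - 4*(1 - 8)/14 = -2010 - 4*1/14*(-7) = -2010 + 2 = -2008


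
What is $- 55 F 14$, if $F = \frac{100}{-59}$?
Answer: $\frac{77000}{59} \approx 1305.1$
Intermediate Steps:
$F = - \frac{100}{59}$ ($F = 100 \left(- \frac{1}{59}\right) = - \frac{100}{59} \approx -1.6949$)
$- 55 F 14 = \left(-55\right) \left(- \frac{100}{59}\right) 14 = \frac{5500}{59} \cdot 14 = \frac{77000}{59}$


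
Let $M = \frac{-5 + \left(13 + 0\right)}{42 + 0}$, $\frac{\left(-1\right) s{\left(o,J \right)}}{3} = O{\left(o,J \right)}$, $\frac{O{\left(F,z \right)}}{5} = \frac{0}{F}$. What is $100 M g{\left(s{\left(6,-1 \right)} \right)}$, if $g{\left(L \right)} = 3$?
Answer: $\frac{400}{7} \approx 57.143$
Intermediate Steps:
$O{\left(F,z \right)} = 0$ ($O{\left(F,z \right)} = 5 \frac{0}{F} = 5 \cdot 0 = 0$)
$s{\left(o,J \right)} = 0$ ($s{\left(o,J \right)} = \left(-3\right) 0 = 0$)
$M = \frac{4}{21}$ ($M = \frac{-5 + 13}{42} = 8 \cdot \frac{1}{42} = \frac{4}{21} \approx 0.19048$)
$100 M g{\left(s{\left(6,-1 \right)} \right)} = 100 \cdot \frac{4}{21} \cdot 3 = \frac{400}{21} \cdot 3 = \frac{400}{7}$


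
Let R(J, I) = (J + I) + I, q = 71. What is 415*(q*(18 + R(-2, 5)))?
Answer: 766090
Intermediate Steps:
R(J, I) = J + 2*I (R(J, I) = (I + J) + I = J + 2*I)
415*(q*(18 + R(-2, 5))) = 415*(71*(18 + (-2 + 2*5))) = 415*(71*(18 + (-2 + 10))) = 415*(71*(18 + 8)) = 415*(71*26) = 415*1846 = 766090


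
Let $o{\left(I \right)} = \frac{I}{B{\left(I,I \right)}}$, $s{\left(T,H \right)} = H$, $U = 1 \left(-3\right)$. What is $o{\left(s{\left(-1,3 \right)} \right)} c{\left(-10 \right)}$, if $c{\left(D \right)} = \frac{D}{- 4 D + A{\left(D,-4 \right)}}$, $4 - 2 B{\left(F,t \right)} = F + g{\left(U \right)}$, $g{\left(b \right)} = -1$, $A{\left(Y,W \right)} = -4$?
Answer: $- \frac{5}{6} \approx -0.83333$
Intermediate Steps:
$U = -3$
$B{\left(F,t \right)} = \frac{5}{2} - \frac{F}{2}$ ($B{\left(F,t \right)} = 2 - \frac{F - 1}{2} = 2 - \frac{-1 + F}{2} = 2 - \left(- \frac{1}{2} + \frac{F}{2}\right) = \frac{5}{2} - \frac{F}{2}$)
$o{\left(I \right)} = \frac{I}{\frac{5}{2} - \frac{I}{2}}$
$c{\left(D \right)} = \frac{D}{-4 - 4 D}$ ($c{\left(D \right)} = \frac{D}{- 4 D - 4} = \frac{D}{-4 - 4 D}$)
$o{\left(s{\left(-1,3 \right)} \right)} c{\left(-10 \right)} = \left(-2\right) 3 \frac{1}{-5 + 3} \left(\left(-1\right) \left(-10\right) \frac{1}{4 + 4 \left(-10\right)}\right) = \left(-2\right) 3 \frac{1}{-2} \left(\left(-1\right) \left(-10\right) \frac{1}{4 - 40}\right) = \left(-2\right) 3 \left(- \frac{1}{2}\right) \left(\left(-1\right) \left(-10\right) \frac{1}{-36}\right) = 3 \left(\left(-1\right) \left(-10\right) \left(- \frac{1}{36}\right)\right) = 3 \left(- \frac{5}{18}\right) = - \frac{5}{6}$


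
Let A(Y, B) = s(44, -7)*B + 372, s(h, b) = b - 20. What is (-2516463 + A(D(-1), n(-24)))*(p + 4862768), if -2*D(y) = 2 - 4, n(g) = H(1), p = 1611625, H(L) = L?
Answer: -16290336766374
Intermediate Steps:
n(g) = 1
D(y) = 1 (D(y) = -(2 - 4)/2 = -½*(-2) = 1)
s(h, b) = -20 + b
A(Y, B) = 372 - 27*B (A(Y, B) = (-20 - 7)*B + 372 = -27*B + 372 = 372 - 27*B)
(-2516463 + A(D(-1), n(-24)))*(p + 4862768) = (-2516463 + (372 - 27*1))*(1611625 + 4862768) = (-2516463 + (372 - 27))*6474393 = (-2516463 + 345)*6474393 = -2516118*6474393 = -16290336766374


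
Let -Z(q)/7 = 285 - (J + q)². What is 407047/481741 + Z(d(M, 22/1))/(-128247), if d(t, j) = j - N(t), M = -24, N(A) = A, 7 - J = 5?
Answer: 2161624336/2941992287 ≈ 0.73475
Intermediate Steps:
J = 2 (J = 7 - 1*5 = 7 - 5 = 2)
d(t, j) = j - t
Z(q) = -1995 + 7*(2 + q)² (Z(q) = -7*(285 - (2 + q)²) = -1995 + 7*(2 + q)²)
407047/481741 + Z(d(M, 22/1))/(-128247) = 407047/481741 + (-1995 + 7*(2 + (22/1 - 1*(-24)))²)/(-128247) = 407047*(1/481741) + (-1995 + 7*(2 + (22*1 + 24))²)*(-1/128247) = 407047/481741 + (-1995 + 7*(2 + (22 + 24))²)*(-1/128247) = 407047/481741 + (-1995 + 7*(2 + 46)²)*(-1/128247) = 407047/481741 + (-1995 + 7*48²)*(-1/128247) = 407047/481741 + (-1995 + 7*2304)*(-1/128247) = 407047/481741 + (-1995 + 16128)*(-1/128247) = 407047/481741 + 14133*(-1/128247) = 407047/481741 - 673/6107 = 2161624336/2941992287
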